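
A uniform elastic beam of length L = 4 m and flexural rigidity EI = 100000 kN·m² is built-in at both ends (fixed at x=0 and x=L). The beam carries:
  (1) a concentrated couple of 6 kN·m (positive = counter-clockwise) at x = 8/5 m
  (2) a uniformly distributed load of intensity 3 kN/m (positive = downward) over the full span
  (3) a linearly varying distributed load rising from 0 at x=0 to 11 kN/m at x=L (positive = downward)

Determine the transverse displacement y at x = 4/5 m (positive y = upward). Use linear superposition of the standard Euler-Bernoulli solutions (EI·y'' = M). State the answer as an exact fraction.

y(4/5) = -6407/292968750 m

Load 1 — applied couple M₀=6 kN·m at a=8/5 m (b=L-a=12/5):
  y_1 = (R_Ax³/6 - M_Ax²/2)/EI  [x≤a] with R_A=54/25, M_A=18/25 = ((54/25)·(4/5)³/6 - (18/25)·(4/5)²/2)/100000 = -9/19531250 m
Load 2 — uniform load w=3 kN/m over full span:
  y_2 = -wx²(L-x)²/(24EI) = -3·(4/5)²·(4-(4/5))²/(24·100000) = -16/1953125 m
Load 3 — triangular load w₀=11 kN/m (0→w₀ over full span):
  y_3 = -w₀x²(L-x)²(x+2L)/(120LEI) = -11·(4/5)²·(4-(4/5))²·((4/5)+2·4)/(120·4·100000) = -1936/146484375 m
Superposition: y = Σ y_i = -6407/292968750 m ≈ -0.000022 m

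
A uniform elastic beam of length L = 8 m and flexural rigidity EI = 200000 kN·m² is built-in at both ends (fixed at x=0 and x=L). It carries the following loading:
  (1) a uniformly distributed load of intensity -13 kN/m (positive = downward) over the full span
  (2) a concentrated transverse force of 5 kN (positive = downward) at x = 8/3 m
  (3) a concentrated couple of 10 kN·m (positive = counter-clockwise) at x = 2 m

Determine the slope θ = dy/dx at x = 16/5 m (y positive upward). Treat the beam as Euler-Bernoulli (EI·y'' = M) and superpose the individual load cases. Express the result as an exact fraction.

θ(16/5) = 15251/112500000 rad

Load 1 — uniform load w=-13 kN/m over full span:
  θ_1 = -wx(L-x)(L-2x)/(12EI) = -(-13)·(16/5)·(8-(16/5))·(8-2·(16/5))/(12·200000) = 52/390625 rad
Load 2 — point force P=5 kN at a=8/3 m (b=L-a=16/3):
  θ_2 = Pa²(L-x)(2bL-(3b+a)(L-x))/(2L³EI)  [x>a] = 5·(8/3)²·(8-(16/5))·(2·(16/3)·8-(3·(16/3)+(8/3))·(8-(16/5)))/(2·8³·200000) = -1/281250 rad
Load 3 — applied couple M₀=10 kN·m at a=2 m (b=L-a=6):
  θ_3 = (R_Ax²/2 - M_Ax - M₀(x-a))/EI  [x>a] with R_A=45/32, M_A=-15/8 = ((45/32)·(16/5)²/2 - (-15/8)·(16/5) - 10·((16/5)-2))/200000 = 3/500000 rad
Superposition: θ = Σ θ_i = 15251/112500000 rad ≈ 0.000136 rad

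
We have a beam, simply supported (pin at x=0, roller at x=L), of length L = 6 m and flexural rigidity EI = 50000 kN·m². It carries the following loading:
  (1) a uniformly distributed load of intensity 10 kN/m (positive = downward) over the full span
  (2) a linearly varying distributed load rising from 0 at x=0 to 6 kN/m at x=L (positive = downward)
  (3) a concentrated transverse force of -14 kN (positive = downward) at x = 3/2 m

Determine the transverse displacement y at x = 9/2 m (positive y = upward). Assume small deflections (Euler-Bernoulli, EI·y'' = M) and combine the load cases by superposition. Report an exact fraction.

y(9/2) = -33363/12800000 m

Load 1 — uniform load w=10 kN/m over full span:
  y_1 = -wx(L³-2Lx²+x³)/(24EI) = -10·(9/2)·(6³-2·6·(9/2)²+(9/2)³)/(24·50000) = -1539/640000 m
Load 2 — triangular load w₀=6 kN/m (0→w₀ over full span):
  y_2 = -w₀x(7L⁴-10L²x²+3x⁴)/(360LEI) = -6·(9/2)·(7·6⁴-10·6²·(9/2)²+3·(9/2)⁴)/(360·6·50000) = -9639/12800000 m
Load 3 — point force P=-14 kN at a=3/2 m (b=L-a=9/2):
  y_3 = -Pa(L-x)(2Lx-a²-x²)/(6LEI)  [x>a] = -(-14)·(3/2)·(6-(9/2))·(2·6·(9/2)-(3/2)²-(9/2)²)/(6·6·50000) = 441/800000 m
Superposition: y = Σ y_i = -33363/12800000 m ≈ -0.002606 m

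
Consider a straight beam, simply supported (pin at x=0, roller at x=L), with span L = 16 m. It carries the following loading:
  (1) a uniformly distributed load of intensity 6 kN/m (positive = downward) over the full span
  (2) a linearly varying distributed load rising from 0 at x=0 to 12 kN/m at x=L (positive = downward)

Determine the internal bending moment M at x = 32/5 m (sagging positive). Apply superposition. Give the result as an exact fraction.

Load 1 — uniform load w=6 kN/m over full span:
  M_1 = wx(L-x)/2 = 6·(32/5)·(16-(32/5))/2 = 4608/25 kN·m
Load 2 — triangular load w₀=12 kN/m (0→w₀ over full span):
  M_2 = w₀Lx/6 - w₀x³/(6L) = 12·16·(32/5)/6 - 12·(32/5)³/(6·16) = 21504/125 kN·m
Superposition: M = Σ M_i = 44544/125 kN·m ≈ 356.352000 kN·m

M(32/5) = 44544/125 kN·m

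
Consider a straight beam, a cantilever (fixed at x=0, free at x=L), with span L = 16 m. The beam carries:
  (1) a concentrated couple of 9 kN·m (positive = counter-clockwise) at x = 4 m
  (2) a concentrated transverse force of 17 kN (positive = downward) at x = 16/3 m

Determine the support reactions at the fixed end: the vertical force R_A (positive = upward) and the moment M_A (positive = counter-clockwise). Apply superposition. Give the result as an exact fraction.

R_A = 17 kN, M_A = 245/3 kN·m

Load 1 — applied couple M₀=9 kN·m at a=4 m (b=L-a=12):
  R_A = 0 kN
  M_A = -M₀ = -9 kN·m
Load 2 — point force P=17 kN at a=16/3 m (b=L-a=32/3):
  R_A = P = 17 kN
  M_A = Pa = 17·(16/3) = 272/3 kN·m
Superposition: R_A = 17 kN, M_A = 245/3 kN·m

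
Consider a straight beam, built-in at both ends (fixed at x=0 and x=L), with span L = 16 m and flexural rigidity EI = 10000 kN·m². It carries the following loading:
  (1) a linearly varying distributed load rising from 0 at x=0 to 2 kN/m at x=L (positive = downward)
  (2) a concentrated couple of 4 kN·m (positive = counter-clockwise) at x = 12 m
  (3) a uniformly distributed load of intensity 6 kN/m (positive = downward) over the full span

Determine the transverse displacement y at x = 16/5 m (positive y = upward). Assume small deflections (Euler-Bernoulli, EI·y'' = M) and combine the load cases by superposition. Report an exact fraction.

Load 1 — triangular load w₀=2 kN/m (0→w₀ over full span):
  y_1 = -w₀x²(L-x)²(x+2L)/(120LEI) = -2·(16/5)²·(16-(16/5))²·((16/5)+2·16)/(120·16·10000) = -180224/29296875 m
Load 2 — applied couple M₀=4 kN·m at a=12 m (b=L-a=4):
  y_2 = (R_Ax³/6 - M_Ax²/2)/EI  [x≤a] with R_A=9/32, M_A=5/4 = ((9/32)·(16/5)³/6 - (5/4)·(16/5)²/2)/10000 = -38/78125 m
Load 3 — uniform load w=6 kN/m over full span:
  y_3 = -wx²(L-x)²/(24EI) = -6·(16/5)²·(16-(16/5))²/(24·10000) = -16384/390625 m
Superposition: y = Σ y_i = -1423274/29296875 m ≈ -0.048581 m

y(16/5) = -1423274/29296875 m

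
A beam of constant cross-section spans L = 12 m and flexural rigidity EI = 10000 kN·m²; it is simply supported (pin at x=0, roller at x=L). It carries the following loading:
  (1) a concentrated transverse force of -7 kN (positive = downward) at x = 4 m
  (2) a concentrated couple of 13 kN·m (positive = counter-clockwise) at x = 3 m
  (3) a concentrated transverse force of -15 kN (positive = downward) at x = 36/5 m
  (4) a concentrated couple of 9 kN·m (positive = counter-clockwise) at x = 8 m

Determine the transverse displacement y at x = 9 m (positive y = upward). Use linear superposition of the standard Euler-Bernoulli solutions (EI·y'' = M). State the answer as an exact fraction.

Load 1 — point force P=-7 kN at a=4 m (b=L-a=8):
  y_1 = -Pa(L-x)(2Lx-a²-x²)/(6LEI)  [x>a] = -(-7)·4·(12-9)·(2·12·9-4²-9²)/(6·12·10000) = 833/60000 m
Load 2 — applied couple M₀=13 kN·m at a=3 m (b=L-a=9):
  y_2 = (M₀x³/(6L)-M₀(x-a)²/2+C₁x)/EI  [x>a] with C₁=M₀(3b²-L²)/(6L)=143/8 = (13·9³/(6·12)-13·(9-3)²/2+(143/8)·9)/10000 = 117/20000 m
Load 3 — point force P=-15 kN at a=36/5 m (b=L-a=24/5):
  y_3 = -Pa(L-x)(2Lx-a²-x²)/(6LEI)  [x>a] = -(-15)·(36/5)·(12-9)·(2·12·9-(36/5)²-9²)/(6·12·10000) = 18711/500000 m
Load 4 — applied couple M₀=9 kN·m at a=8 m (b=L-a=4):
  y_4 = (M₀x³/(6L)-M₀(x-a)²/2+C₁x)/EI  [x>a] with C₁=M₀(3b²-L²)/(6L)=-12 = (9·9³/(6·12)-9·(9-8)²/2+(-12)·9)/10000 = -171/80000 m
Superposition: y = Σ y_i = 330107/6000000 m ≈ 0.055018 m

y(9) = 330107/6000000 m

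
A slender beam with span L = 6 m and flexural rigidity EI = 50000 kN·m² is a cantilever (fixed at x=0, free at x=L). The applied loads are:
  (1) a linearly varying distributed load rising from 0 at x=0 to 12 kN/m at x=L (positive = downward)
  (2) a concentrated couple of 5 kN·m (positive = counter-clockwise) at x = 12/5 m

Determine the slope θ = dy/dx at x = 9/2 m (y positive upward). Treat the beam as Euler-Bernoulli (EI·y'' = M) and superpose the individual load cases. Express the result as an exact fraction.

θ(9/2) = -19563/3200000 rad

Load 1 — triangular load w₀=12 kN/m (0→w₀ over full span):
  θ_1 = (w₀Lx²/4-w₀L²x/3-w₀x⁴/(24L))/EI = (12·6·(9/2)²/4-12·6²·(9/2)/3-12·(9/2)⁴/(24·6))/50000 = -20331/3200000 rad
Load 2 — applied couple M₀=5 kN·m at a=12/5 m (b=L-a=18/5):
  θ_2 = M₀a/EI  [x>a] = 5·(12/5)/50000 = 3/12500 rad
Superposition: θ = Σ θ_i = -19563/3200000 rad ≈ -0.006113 rad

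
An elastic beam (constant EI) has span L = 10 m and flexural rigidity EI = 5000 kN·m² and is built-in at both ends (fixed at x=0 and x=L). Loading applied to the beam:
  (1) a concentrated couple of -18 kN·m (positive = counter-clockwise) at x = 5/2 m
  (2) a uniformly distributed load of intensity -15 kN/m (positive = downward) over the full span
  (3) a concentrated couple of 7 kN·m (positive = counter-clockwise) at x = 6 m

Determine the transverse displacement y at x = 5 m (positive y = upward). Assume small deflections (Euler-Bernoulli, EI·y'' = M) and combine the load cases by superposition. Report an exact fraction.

y(5) = 711/10000 m

Load 1 — applied couple M₀=-18 kN·m at a=5/2 m (b=L-a=15/2):
  y_1 = (R_Ax³/6 - M_Ax²/2 - M₀(x-a)²/2)/EI  [x>a] with R_A=-81/40, M_A=27/8 = ((-81/40)·5³/6 - (27/8)·5²/2 - (-18)·(5-(5/2))²/2)/5000 = -9/1600 m
Load 2 — uniform load w=-15 kN/m over full span:
  y_2 = -wx²(L-x)²/(24EI) = -(-15)·5²·(10-5)²/(24·5000) = 5/64 m
Load 3 — applied couple M₀=7 kN·m at a=6 m (b=L-a=4):
  y_3 = (R_Ax³/6 - M_Ax²/2)/EI  [x≤a] with R_A=126/125, M_A=56/25 = ((126/125)·5³/6 - (56/25)·5²/2)/5000 = -7/5000 m
Superposition: y = Σ y_i = 711/10000 m ≈ 0.071100 m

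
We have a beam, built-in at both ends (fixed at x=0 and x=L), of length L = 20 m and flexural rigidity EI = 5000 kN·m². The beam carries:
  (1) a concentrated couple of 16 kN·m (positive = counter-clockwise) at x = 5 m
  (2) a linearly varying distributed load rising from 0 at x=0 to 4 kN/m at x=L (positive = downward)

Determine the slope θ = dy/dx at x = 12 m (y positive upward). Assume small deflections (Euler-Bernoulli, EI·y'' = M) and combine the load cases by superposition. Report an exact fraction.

Load 1 — applied couple M₀=16 kN·m at a=5 m (b=L-a=15):
  θ_1 = (R_Ax²/2 - M_Ax - M₀(x-a))/EI  [x>a] with R_A=9/10, M_A=-3 = ((9/10)·12²/2 - (-3)·12 - 16·(12-5))/5000 = -7/3125 rad
Load 2 — triangular load w₀=4 kN/m (0→w₀ over full span):
  θ_2 = -w₀(2x(L-x)(L-2x)(x+2L)+x²(L-x)²)/(120LEI) = -4·(2·12·(20-12)·(20-2·12)·(12+2·20)+12²·(20-12)²)/(120·20·5000) = 32/3125 rad
Superposition: θ = Σ θ_i = 1/125 rad ≈ 0.008000 rad

θ(12) = 1/125 rad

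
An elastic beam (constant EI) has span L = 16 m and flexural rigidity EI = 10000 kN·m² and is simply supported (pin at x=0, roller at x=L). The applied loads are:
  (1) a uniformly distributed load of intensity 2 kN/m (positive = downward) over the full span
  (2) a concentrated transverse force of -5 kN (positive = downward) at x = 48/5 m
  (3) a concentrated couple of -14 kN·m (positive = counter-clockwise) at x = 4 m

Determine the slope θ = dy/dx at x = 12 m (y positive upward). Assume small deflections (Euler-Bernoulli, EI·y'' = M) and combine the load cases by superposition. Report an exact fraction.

Load 1 — uniform load w=2 kN/m over full span:
  θ_1 = -w(L³-6Lx²+4x³)/(24EI) = -2·(16³-6·16·12²+4·12³)/(24·10000) = 44/1875 rad
Load 2 — point force P=-5 kN at a=48/5 m (b=L-a=32/5):
  θ_2 = -Pa(2L²-6Lx+3x²+a²)/(6LEI)  [x>a] = -(-5)·(48/5)·(2·16²-6·16·12+3·12²+(48/5)²)/(6·16·10000) = -181/31250 rad
Load 3 — applied couple M₀=-14 kN·m at a=4 m (b=L-a=12):
  θ_3 = (M₀x²/(2L)-M₀(x-a)+C₁)/EI  [x>a] with C₁=M₀(3b²-L²)/(6L)=-77/3 = ((-14)·12²/(2·16)-(-14)·(12-4)+(-77/3))/10000 = 7/3000 rad
Superposition: θ = Σ θ_i = 2501/125000 rad ≈ 0.020008 rad

θ(12) = 2501/125000 rad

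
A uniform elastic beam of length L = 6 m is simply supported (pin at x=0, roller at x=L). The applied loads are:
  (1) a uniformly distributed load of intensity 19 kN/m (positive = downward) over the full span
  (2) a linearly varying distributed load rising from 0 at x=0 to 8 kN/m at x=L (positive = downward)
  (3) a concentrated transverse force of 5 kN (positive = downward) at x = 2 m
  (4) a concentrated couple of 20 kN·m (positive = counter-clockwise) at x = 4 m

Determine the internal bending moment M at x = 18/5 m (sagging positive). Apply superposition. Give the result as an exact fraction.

Load 1 — uniform load w=19 kN/m over full span:
  M_1 = wx(L-x)/2 = 19·(18/5)·(6-(18/5))/2 = 2052/25 kN·m
Load 2 — triangular load w₀=8 kN/m (0→w₀ over full span):
  M_2 = w₀Lx/6 - w₀x³/(6L) = 8·6·(18/5)/6 - 8·(18/5)³/(6·6) = 2304/125 kN·m
Load 3 — point force P=5 kN at a=2 m (b=L-a=4):
  M_3 = Pa(L-x)/L  [x>a] = 5·2·(6-(18/5))/6 = 4 kN·m
Load 4 — applied couple M₀=20 kN·m at a=4 m (b=L-a=2):
  M_4 = M₀x/L  [x≤a] = 20·(18/5)/6 = 12 kN·m
Superposition: M = Σ M_i = 14564/125 kN·m ≈ 116.512000 kN·m

M(18/5) = 14564/125 kN·m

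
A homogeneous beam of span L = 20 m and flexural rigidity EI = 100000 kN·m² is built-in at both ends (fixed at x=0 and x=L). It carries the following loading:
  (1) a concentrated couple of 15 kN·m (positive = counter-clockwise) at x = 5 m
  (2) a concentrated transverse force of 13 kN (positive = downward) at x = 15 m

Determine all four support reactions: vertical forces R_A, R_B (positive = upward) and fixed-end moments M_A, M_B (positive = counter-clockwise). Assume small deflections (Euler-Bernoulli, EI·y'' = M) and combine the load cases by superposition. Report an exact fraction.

Load 1 — applied couple M₀=15 kN·m at a=5 m (b=L-a=15):
  R_A = 6M₀ab/L³ = 6·15·5·15/20³ = 27/32 kN
  M_A = M₀b(2a-b)/L² = 15·15·(2·5-15)/20² = -45/16 kN·m
  R_B = -6M₀ab/L³ = -6·15·5·15/20³ = -27/32 kN
  M_B = M₀a(2b-a)/L² = 15·5·(2·15-5)/20² = 75/16 kN·m
Load 2 — point force P=13 kN at a=15 m (b=L-a=5):
  R_A = Pb²(3a+b)/L³ = 13·5²·(3·15+5)/20³ = 65/32 kN
  M_A = Pab²/L² = 13·15·5²/20² = 195/16 kN·m
  R_B = Pa²(a+3b)/L³ = 13·15²·(15+3·5)/20³ = 351/32 kN
  M_B = -Pa²b/L² = -13·15²·5/20² = -585/16 kN·m
Superposition: R_A = 23/8 kN, M_A = 75/8 kN·m, R_B = 81/8 kN, M_B = -255/8 kN·m

R_A = 23/8 kN, M_A = 75/8 kN·m, R_B = 81/8 kN, M_B = -255/8 kN·m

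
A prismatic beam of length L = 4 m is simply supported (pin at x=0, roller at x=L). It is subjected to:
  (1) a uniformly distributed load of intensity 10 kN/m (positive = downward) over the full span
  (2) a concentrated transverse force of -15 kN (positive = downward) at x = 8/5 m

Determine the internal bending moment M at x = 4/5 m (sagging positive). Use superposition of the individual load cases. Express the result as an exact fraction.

Load 1 — uniform load w=10 kN/m over full span:
  M_1 = wx(L-x)/2 = 10·(4/5)·(4-(4/5))/2 = 64/5 kN·m
Load 2 — point force P=-15 kN at a=8/5 m (b=L-a=12/5):
  M_2 = Pbx/L  [x≤a] = (-15)·(12/5)·(4/5)/4 = -36/5 kN·m
Superposition: M = Σ M_i = 28/5 kN·m ≈ 5.600000 kN·m

M(4/5) = 28/5 kN·m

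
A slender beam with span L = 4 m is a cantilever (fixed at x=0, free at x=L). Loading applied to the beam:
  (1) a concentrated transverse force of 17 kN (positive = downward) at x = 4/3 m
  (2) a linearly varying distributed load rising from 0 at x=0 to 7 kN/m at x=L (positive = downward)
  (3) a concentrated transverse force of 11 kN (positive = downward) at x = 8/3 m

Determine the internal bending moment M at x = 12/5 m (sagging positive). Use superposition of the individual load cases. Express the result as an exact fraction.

M(12/5) = -4012/375 kN·m

Load 1 — point force P=17 kN at a=4/3 m (b=L-a=8/3):
  M_1 = 0  [x>a] = 0 kN·m
Load 2 — triangular load w₀=7 kN/m (0→w₀ over full span):
  M_2 = w₀Lx/2 - w₀L²/3 - w₀x³/(6L) = 7·4·(12/5)/2 - 7·4²/3 - 7·(12/5)³/(6·4) = -2912/375 kN·m
Load 3 — point force P=11 kN at a=8/3 m (b=L-a=4/3):
  M_3 = -P(a-x)  [x≤a] = -11·((8/3)-(12/5)) = -44/15 kN·m
Superposition: M = Σ M_i = -4012/375 kN·m ≈ -10.698667 kN·m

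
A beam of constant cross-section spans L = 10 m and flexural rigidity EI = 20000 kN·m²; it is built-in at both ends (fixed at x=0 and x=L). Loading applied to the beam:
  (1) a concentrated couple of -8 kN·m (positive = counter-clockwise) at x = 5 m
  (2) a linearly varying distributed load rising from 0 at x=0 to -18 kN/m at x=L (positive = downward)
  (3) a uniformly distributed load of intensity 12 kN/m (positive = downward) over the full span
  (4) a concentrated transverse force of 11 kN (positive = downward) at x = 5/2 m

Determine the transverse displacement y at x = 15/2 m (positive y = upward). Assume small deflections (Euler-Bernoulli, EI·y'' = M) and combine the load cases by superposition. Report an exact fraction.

y(15/2) = -2797/1228800 m

Load 1 — applied couple M₀=-8 kN·m at a=5 m (b=L-a=5):
  y_1 = (R_Ax³/6 - M_Ax²/2 - M₀(x-a)²/2)/EI  [x>a] with R_A=-6/5, M_A=-2 = ((-6/5)·(15/2)³/6 - (-2)·(15/2)²/2 - (-8)·((15/2)-5)²/2)/20000 = -1/6400 m
Load 2 — triangular load w₀=-18 kN/m (0→w₀ over full span):
  y_2 = -w₀x²(L-x)²(x+2L)/(120LEI) = -(-18)·(15/2)²·(10-(15/2))²·((15/2)+2·10)/(120·10·20000) = 297/40960 m
Load 3 — uniform load w=12 kN/m over full span:
  y_3 = -wx²(L-x)²/(24EI) = -12·(15/2)²·(10-(15/2))²/(24·20000) = -9/1024 m
Load 4 — point force P=11 kN at a=5/2 m (b=L-a=15/2):
  y_4 = -Pa²(L-x)²(3bL-(3b+a)(L-x))/(6L³EI)  [x>a] = -11·(5/2)²·(10-(15/2))²·(3·(15/2)·10-(3·(15/2)+(5/2))·(10-(15/2)))/(6·10³·20000) = -143/245760 m
Superposition: y = Σ y_i = -2797/1228800 m ≈ -0.002276 m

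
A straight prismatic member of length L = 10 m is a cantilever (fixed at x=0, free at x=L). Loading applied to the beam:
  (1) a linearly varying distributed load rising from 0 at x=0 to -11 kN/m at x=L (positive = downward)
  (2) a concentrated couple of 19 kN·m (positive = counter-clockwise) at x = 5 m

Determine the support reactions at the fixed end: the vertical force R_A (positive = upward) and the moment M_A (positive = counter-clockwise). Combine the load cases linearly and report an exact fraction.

Load 1 — triangular load w₀=-11 kN/m (0→w₀ over full span):
  R_A = w₀L/2 = (-11)·10/2 = -55 kN
  M_A = w₀L²/3 = (-11)·10²/3 = -1100/3 kN·m
Load 2 — applied couple M₀=19 kN·m at a=5 m (b=L-a=5):
  R_A = 0 kN
  M_A = -M₀ = -19 kN·m
Superposition: R_A = -55 kN, M_A = -1157/3 kN·m

R_A = -55 kN, M_A = -1157/3 kN·m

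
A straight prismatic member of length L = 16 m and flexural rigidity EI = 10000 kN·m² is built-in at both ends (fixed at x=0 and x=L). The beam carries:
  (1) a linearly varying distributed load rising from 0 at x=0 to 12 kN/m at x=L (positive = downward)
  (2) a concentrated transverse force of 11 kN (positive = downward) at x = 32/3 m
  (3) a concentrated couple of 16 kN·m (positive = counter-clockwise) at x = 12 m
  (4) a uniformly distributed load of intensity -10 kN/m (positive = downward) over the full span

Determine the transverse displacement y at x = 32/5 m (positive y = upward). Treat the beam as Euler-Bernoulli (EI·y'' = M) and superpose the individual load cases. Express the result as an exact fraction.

y(32/5) = 37276384/791015625 m

Load 1 — triangular load w₀=12 kN/m (0→w₀ over full span):
  y_1 = -w₀x²(L-x)²(x+2L)/(120LEI) = -12·(32/5)²·(16-(32/5))²·((32/5)+2·16)/(120·16·10000) = -884736/9765625 m
Load 2 — point force P=11 kN at a=32/3 m (b=L-a=16/3):
  y_2 = -Pb²x²(3aL-(3a+b)x)/(6L³EI)  [x≤a] = -11·(16/3)²·(32/5)²·(3·(32/3)·16-(3·(32/3)+(16/3))·(32/5))/(6·16³·10000) = -90112/6328125 m
Load 3 — applied couple M₀=16 kN·m at a=12 m (b=L-a=4):
  y_3 = (R_Ax³/6 - M_Ax²/2)/EI  [x≤a] with R_A=9/8, M_A=5 = ((9/8)·(32/5)³/6 - 5·(32/5)²/2)/10000 = -416/78125 m
Load 4 — uniform load w=-10 kN/m over full span:
  y_4 = -wx²(L-x)²/(24EI) = -(-10)·(32/5)²·(16-(32/5))²/(24·10000) = 12288/78125 m
Superposition: y = Σ y_i = 37276384/791015625 m ≈ 0.047125 m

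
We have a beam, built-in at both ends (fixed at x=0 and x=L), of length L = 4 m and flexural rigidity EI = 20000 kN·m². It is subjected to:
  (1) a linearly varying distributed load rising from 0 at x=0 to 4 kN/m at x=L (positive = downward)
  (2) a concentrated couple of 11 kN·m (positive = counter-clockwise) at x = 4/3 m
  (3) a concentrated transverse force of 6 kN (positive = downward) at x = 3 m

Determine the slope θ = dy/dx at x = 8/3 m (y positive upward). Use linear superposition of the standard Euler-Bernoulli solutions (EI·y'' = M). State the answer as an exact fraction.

Load 1 — triangular load w₀=4 kN/m (0→w₀ over full span):
  θ_1 = -w₀(2x(L-x)(L-2x)(x+2L)+x²(L-x)²)/(120LEI) = -4·(2·(8/3)·(4-(8/3))·(4-2·(8/3))·((8/3)+2·4)+(8/3)²·(4-(8/3))²)/(120·4·20000) = 28/759375 rad
Load 2 — applied couple M₀=11 kN·m at a=4/3 m (b=L-a=8/3):
  θ_2 = (R_Ax²/2 - M_Ax - M₀(x-a))/EI  [x>a] with R_A=11/3, M_A=0 = ((11/3)·(8/3)²/2 - 0·(8/3) - 11·((8/3)-(4/3)))/20000 = -11/135000 rad
Load 3 — point force P=6 kN at a=3 m (b=L-a=1):
  θ_3 = -Pb²x(2aL-(3a+b)x)/(2L³EI)  [x≤a] = -6·1²·(8/3)·(2·3·4-(3·3+1)·(8/3))/(2·4³·20000) = 1/60000 rad
Superposition: θ = Σ θ_i = -679/24300000 rad ≈ -0.000028 rad

θ(8/3) = -679/24300000 rad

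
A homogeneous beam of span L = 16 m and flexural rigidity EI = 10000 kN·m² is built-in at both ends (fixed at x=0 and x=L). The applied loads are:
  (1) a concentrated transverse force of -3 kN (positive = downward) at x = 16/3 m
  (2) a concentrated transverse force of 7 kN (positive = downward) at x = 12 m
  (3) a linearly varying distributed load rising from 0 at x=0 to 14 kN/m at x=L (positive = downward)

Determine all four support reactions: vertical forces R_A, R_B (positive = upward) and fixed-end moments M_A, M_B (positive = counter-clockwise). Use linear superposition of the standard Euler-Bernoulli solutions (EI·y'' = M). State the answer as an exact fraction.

R_A = 46759/1440 kN, M_A = 21169/180 kN·m, R_B = 120281/1440 kN, M_B = -34451/180 kN·m

Load 1 — point force P=-3 kN at a=16/3 m (b=L-a=32/3):
  R_A = Pb²(3a+b)/L³ = (-3)·(32/3)²·(3·(16/3)+(32/3))/16³ = -20/9 kN
  M_A = Pab²/L² = (-3)·(16/3)·(32/3)²/16² = -64/9 kN·m
  R_B = Pa²(a+3b)/L³ = (-3)·(16/3)²·((16/3)+3·(32/3))/16³ = -7/9 kN
  M_B = -Pa²b/L² = -(-3)·(16/3)²·(32/3)/16² = 32/9 kN·m
Load 2 — point force P=7 kN at a=12 m (b=L-a=4):
  R_A = Pb²(3a+b)/L³ = 7·4²·(3·12+4)/16³ = 35/32 kN
  M_A = Pab²/L² = 7·12·4²/16² = 21/4 kN·m
  R_B = Pa²(a+3b)/L³ = 7·12²·(12+3·4)/16³ = 189/32 kN
  M_B = -Pa²b/L² = -7·12²·4/16² = -63/4 kN·m
Load 3 — triangular load w₀=14 kN/m (0→w₀ over full span):
  R_A = 3w₀L/20 = 3·14·16/20 = 168/5 kN
  M_A = w₀L²/30 = 14·16²/30 = 1792/15 kN·m
  R_B = 7w₀L/20 = 7·14·16/20 = 392/5 kN
  M_B = -w₀L²/20 = -14·16²/20 = -896/5 kN·m
Superposition: R_A = 46759/1440 kN, M_A = 21169/180 kN·m, R_B = 120281/1440 kN, M_B = -34451/180 kN·m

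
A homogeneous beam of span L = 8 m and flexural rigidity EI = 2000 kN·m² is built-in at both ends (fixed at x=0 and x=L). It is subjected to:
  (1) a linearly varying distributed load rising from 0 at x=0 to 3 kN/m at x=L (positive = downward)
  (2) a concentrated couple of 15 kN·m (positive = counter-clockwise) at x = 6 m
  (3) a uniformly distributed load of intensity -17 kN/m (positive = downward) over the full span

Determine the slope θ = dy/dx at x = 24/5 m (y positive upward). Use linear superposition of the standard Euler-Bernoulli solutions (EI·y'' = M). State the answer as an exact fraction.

θ(24/5) = -19099/1250000 rad

Load 1 — triangular load w₀=3 kN/m (0→w₀ over full span):
  θ_1 = -w₀(2x(L-x)(L-2x)(x+2L)+x²(L-x)²)/(120LEI) = -3·(2·(24/5)·(8-(24/5))·(8-2·(24/5))·((24/5)+2·8)+(24/5)²·(8-(24/5))²)/(120·8·2000) = 96/78125 rad
Load 2 — applied couple M₀=15 kN·m at a=6 m (b=L-a=2):
  θ_2 = (R_Ax²/2 - M_Ax)/EI  [x≤a] with R_A=135/64, M_A=75/16 = ((135/64)·(24/5)²/2 - (75/16)·(24/5))/2000 = 9/10000 rad
Load 3 — uniform load w=-17 kN/m over full span:
  θ_3 = -wx(L-x)(L-2x)/(12EI) = -(-17)·(24/5)·(8-(24/5))·(8-2·(24/5))/(12·2000) = -272/15625 rad
Superposition: θ = Σ θ_i = -19099/1250000 rad ≈ -0.015279 rad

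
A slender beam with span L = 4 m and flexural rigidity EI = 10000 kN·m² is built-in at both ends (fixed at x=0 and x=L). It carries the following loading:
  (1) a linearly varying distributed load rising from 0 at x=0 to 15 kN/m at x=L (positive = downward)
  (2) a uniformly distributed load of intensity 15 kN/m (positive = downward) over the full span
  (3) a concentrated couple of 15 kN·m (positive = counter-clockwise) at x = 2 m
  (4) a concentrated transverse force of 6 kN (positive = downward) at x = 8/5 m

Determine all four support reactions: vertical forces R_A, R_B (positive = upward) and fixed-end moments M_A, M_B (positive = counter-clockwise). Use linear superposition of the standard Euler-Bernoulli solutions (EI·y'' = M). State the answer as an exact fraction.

R_A = 48513/1000 kN, M_A = 17603/500 kN·m, R_B = 47487/1000 kN, M_B = -15277/500 kN·m

Load 1 — triangular load w₀=15 kN/m (0→w₀ over full span):
  R_A = 3w₀L/20 = 3·15·4/20 = 9 kN
  M_A = w₀L²/30 = 15·4²/30 = 8 kN·m
  R_B = 7w₀L/20 = 7·15·4/20 = 21 kN
  M_B = -w₀L²/20 = -15·4²/20 = -12 kN·m
Load 2 — uniform load w=15 kN/m over full span:
  R_A = wL/2 = 15·4/2 = 30 kN
  M_A = wL²/12 = 15·4²/12 = 20 kN·m
  R_B = wL/2 = 15·4/2 = 30 kN
  M_B = -wL²/12 = -15·4²/12 = -20 kN·m
Load 3 — applied couple M₀=15 kN·m at a=2 m (b=L-a=2):
  R_A = 6M₀ab/L³ = 6·15·2·2/4³ = 45/8 kN
  M_A = M₀b(2a-b)/L² = 15·2·(2·2-2)/4² = 15/4 kN·m
  R_B = -6M₀ab/L³ = -6·15·2·2/4³ = -45/8 kN
  M_B = M₀a(2b-a)/L² = 15·2·(2·2-2)/4² = 15/4 kN·m
Load 4 — point force P=6 kN at a=8/5 m (b=L-a=12/5):
  R_A = Pb²(3a+b)/L³ = 6·(12/5)²·(3·(8/5)+(12/5))/4³ = 486/125 kN
  M_A = Pab²/L² = 6·(8/5)·(12/5)²/4² = 432/125 kN·m
  R_B = Pa²(a+3b)/L³ = 6·(8/5)²·((8/5)+3·(12/5))/4³ = 264/125 kN
  M_B = -Pa²b/L² = -6·(8/5)²·(12/5)/4² = -288/125 kN·m
Superposition: R_A = 48513/1000 kN, M_A = 17603/500 kN·m, R_B = 47487/1000 kN, M_B = -15277/500 kN·m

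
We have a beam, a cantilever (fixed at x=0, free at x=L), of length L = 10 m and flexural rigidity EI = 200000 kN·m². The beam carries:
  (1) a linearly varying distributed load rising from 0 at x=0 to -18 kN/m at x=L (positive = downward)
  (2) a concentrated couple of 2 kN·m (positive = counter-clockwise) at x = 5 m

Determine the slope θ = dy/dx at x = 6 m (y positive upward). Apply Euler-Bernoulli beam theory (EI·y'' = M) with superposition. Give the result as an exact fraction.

Load 1 — triangular load w₀=-18 kN/m (0→w₀ over full span):
  θ_1 = (w₀Lx²/4-w₀L²x/3-w₀x⁴/(24L))/EI = ((-18)·10·6²/4-(-18)·10²·6/3-(-18)·6⁴/(24·10))/200000 = 5193/500000 rad
Load 2 — applied couple M₀=2 kN·m at a=5 m (b=L-a=5):
  θ_2 = M₀a/EI  [x>a] = 2·5/200000 = 1/20000 rad
Superposition: θ = Σ θ_i = 2609/250000 rad ≈ 0.010436 rad

θ(6) = 2609/250000 rad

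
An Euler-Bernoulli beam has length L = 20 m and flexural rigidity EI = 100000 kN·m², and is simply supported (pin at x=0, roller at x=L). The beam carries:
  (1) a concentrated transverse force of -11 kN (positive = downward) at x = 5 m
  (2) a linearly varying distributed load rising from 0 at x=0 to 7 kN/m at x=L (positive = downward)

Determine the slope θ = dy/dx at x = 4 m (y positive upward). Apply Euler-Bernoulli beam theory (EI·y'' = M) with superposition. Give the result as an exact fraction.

Load 1 — point force P=-11 kN at a=5 m (b=L-a=15):
  θ_1 = -Pb(L²-b²-3x²)/(6LEI)  [x≤a] = -(-11)·15·(20²-15²-3·4²)/(6·20·100000) = 1397/800000 rad
Load 2 — triangular load w₀=7 kN/m (0→w₀ over full span):
  θ_2 = -w₀(7L⁴-30L²x²+15x⁴)/(360LEI) = -7·(7·20⁴-30·20²·4²+15·4⁴)/(360·20·100000) = -1274/140625 rad
Superposition: θ = Σ θ_i = -263279/36000000 rad ≈ -0.007313 rad

θ(4) = -263279/36000000 rad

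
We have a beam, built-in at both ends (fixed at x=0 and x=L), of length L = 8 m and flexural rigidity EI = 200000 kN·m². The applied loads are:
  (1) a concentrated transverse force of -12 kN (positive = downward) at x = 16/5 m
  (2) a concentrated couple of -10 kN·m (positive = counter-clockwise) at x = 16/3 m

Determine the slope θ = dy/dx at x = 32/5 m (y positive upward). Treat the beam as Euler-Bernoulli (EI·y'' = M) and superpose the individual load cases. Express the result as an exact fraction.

Load 1 — point force P=-12 kN at a=16/5 m (b=L-a=24/5):
  θ_1 = Pa²(L-x)(2bL-(3b+a)(L-x))/(2L³EI)  [x>a] = (-12)·(16/5)²·(8-(32/5))·(2·(24/5)·8-(3·(24/5)+(16/5))·(8-(32/5)))/(2·8³·200000) = -456/9765625 rad
Load 2 — applied couple M₀=-10 kN·m at a=16/3 m (b=L-a=8/3):
  θ_2 = (R_Ax²/2 - M_Ax - M₀(x-a))/EI  [x>a] with R_A=-5/3, M_A=-10/3 = ((-5/3)·(32/5)²/2 - (-10/3)·(32/5) - (-10)·((32/5)-(16/3)))/200000 = -1/93750 rad
Superposition: θ = Σ θ_i = -3361/58593750 rad ≈ -0.000057 rad

θ(32/5) = -3361/58593750 rad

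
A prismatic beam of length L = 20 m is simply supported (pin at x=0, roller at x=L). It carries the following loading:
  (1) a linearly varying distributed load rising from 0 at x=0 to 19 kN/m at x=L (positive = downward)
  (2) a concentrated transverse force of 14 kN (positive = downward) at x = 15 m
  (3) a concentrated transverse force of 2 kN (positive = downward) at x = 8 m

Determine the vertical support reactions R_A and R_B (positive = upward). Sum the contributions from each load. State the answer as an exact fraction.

Load 1 — triangular load w₀=19 kN/m (0→w₀ over full span):
  R_A = w₀L/6 = 19·20/6 = 190/3 kN
  R_B = w₀L/3 = 19·20/3 = 380/3 kN
Load 2 — point force P=14 kN at a=15 m (b=L-a=5):
  R_A = Pb/L = 14·5/20 = 7/2 kN
  R_B = Pa/L = 14·15/20 = 21/2 kN
Load 3 — point force P=2 kN at a=8 m (b=L-a=12):
  R_A = Pb/L = 2·12/20 = 6/5 kN
  R_B = Pa/L = 2·8/20 = 4/5 kN
Superposition: R_A = 2041/30 kN, R_B = 4139/30 kN

R_A = 2041/30 kN, R_B = 4139/30 kN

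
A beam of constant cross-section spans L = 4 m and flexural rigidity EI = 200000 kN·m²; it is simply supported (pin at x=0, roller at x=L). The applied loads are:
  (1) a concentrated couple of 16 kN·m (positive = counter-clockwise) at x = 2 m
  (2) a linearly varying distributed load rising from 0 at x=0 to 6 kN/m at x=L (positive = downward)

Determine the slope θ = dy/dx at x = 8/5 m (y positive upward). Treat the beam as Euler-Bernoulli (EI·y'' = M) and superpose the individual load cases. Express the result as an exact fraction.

Load 1 — applied couple M₀=16 kN·m at a=2 m (b=L-a=2):
  θ_1 = (M₀x²/(2L)+C₁)/EI  [x≤a] with C₁=M₀(3b²-L²)/(6L)=-8/3 = (16·(8/5)²/(2·4)+(-8/3))/200000 = 23/1875000 rad
Load 2 — triangular load w₀=6 kN/m (0→w₀ over full span):
  θ_2 = -w₀(7L⁴-30L²x²+15x⁴)/(360LEI) = -6·(7·4⁴-30·4²·(8/5)²+15·(8/5)⁴)/(360·4·200000) = -323/23437500 rad
Superposition: θ = Σ θ_i = -71/46875000 rad ≈ -0.000002 rad

θ(8/5) = -71/46875000 rad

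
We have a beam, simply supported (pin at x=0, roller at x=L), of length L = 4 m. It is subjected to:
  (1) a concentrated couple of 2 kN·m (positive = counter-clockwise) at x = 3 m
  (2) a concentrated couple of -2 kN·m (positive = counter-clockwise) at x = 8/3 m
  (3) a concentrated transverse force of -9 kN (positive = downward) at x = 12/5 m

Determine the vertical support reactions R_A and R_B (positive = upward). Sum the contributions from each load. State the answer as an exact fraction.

R_A = -18/5 kN, R_B = -27/5 kN

Load 1 — applied couple M₀=2 kN·m at a=3 m (b=L-a=1):
  R_A = M₀/L = 2/4 = 1/2 kN
  R_B = -M₀/L = -2/4 = -1/2 kN
Load 2 — applied couple M₀=-2 kN·m at a=8/3 m (b=L-a=4/3):
  R_A = M₀/L = (-2)/4 = -1/2 kN
  R_B = -M₀/L = -(-2)/4 = 1/2 kN
Load 3 — point force P=-9 kN at a=12/5 m (b=L-a=8/5):
  R_A = Pb/L = (-9)·(8/5)/4 = -18/5 kN
  R_B = Pa/L = (-9)·(12/5)/4 = -27/5 kN
Superposition: R_A = -18/5 kN, R_B = -27/5 kN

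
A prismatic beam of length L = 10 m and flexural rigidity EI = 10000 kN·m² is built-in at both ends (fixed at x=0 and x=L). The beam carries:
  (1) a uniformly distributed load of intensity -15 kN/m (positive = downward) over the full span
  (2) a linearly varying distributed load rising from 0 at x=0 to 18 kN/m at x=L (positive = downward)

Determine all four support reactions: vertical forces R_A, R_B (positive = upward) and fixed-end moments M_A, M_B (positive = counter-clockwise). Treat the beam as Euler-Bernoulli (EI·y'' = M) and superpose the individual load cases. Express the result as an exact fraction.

Load 1 — uniform load w=-15 kN/m over full span:
  R_A = wL/2 = (-15)·10/2 = -75 kN
  M_A = wL²/12 = (-15)·10²/12 = -125 kN·m
  R_B = wL/2 = (-15)·10/2 = -75 kN
  M_B = -wL²/12 = -(-15)·10²/12 = 125 kN·m
Load 2 — triangular load w₀=18 kN/m (0→w₀ over full span):
  R_A = 3w₀L/20 = 3·18·10/20 = 27 kN
  M_A = w₀L²/30 = 18·10²/30 = 60 kN·m
  R_B = 7w₀L/20 = 7·18·10/20 = 63 kN
  M_B = -w₀L²/20 = -18·10²/20 = -90 kN·m
Superposition: R_A = -48 kN, M_A = -65 kN·m, R_B = -12 kN, M_B = 35 kN·m

R_A = -48 kN, M_A = -65 kN·m, R_B = -12 kN, M_B = 35 kN·m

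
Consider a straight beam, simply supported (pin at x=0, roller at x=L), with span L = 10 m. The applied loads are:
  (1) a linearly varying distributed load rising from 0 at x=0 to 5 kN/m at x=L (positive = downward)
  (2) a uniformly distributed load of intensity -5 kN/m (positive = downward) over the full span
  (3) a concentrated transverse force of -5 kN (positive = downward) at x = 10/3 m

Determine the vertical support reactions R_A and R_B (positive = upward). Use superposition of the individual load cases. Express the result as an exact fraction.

R_A = -20 kN, R_B = -10 kN

Load 1 — triangular load w₀=5 kN/m (0→w₀ over full span):
  R_A = w₀L/6 = 5·10/6 = 25/3 kN
  R_B = w₀L/3 = 5·10/3 = 50/3 kN
Load 2 — uniform load w=-5 kN/m over full span:
  R_A = wL/2 = (-5)·10/2 = -25 kN
  R_B = wL/2 = (-5)·10/2 = -25 kN
Load 3 — point force P=-5 kN at a=10/3 m (b=L-a=20/3):
  R_A = Pb/L = (-5)·(20/3)/10 = -10/3 kN
  R_B = Pa/L = (-5)·(10/3)/10 = -5/3 kN
Superposition: R_A = -20 kN, R_B = -10 kN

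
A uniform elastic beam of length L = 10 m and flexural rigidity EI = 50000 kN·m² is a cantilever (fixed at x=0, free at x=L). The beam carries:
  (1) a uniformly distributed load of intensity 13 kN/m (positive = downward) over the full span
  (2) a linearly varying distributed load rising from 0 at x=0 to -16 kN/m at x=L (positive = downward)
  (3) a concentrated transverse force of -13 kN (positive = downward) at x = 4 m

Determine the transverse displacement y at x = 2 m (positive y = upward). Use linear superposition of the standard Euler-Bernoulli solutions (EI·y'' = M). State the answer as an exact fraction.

Load 1 — uniform load w=13 kN/m over full span:
  y_1 = -wx²(x²-4Lx+6L²)/(24EI) = -13·2²·(2²-4·10·2+6·10²)/(24·50000) = -1703/75000 m
Load 2 — triangular load w₀=-16 kN/m (0→w₀ over full span):
  y_2 = (w₀Lx³/12-w₀L²x²/6-w₀x⁵/(120L))/EI = ((-16)·10·2³/12-(-16)·10²·2²/6-(-16)·2⁵/(120·10))/50000 = 4502/234375 m
Load 3 — point force P=-13 kN at a=4 m (b=L-a=6):
  y_3 = -Px²(3a-x)/(6EI)  [x≤a] = -(-13)·2²·(3·4-2)/(6·50000) = 13/7500 m
Superposition: y = Σ y_i = -1103/625000 m ≈ -0.001765 m

y(2) = -1103/625000 m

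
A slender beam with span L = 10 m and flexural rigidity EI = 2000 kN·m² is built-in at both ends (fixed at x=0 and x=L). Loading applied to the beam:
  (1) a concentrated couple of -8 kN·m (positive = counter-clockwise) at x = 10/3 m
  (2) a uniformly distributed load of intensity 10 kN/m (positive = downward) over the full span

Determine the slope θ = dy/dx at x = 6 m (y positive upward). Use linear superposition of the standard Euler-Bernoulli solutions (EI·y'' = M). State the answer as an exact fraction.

θ(6) = 79/3750 rad

Load 1 — applied couple M₀=-8 kN·m at a=10/3 m (b=L-a=20/3):
  θ_1 = (R_Ax²/2 - M_Ax - M₀(x-a))/EI  [x>a] with R_A=-16/15, M_A=0 = ((-16/15)·6²/2 - 0·6 - (-8)·(6-(10/3)))/2000 = 2/1875 rad
Load 2 — uniform load w=10 kN/m over full span:
  θ_2 = -wx(L-x)(L-2x)/(12EI) = -10·6·(10-6)·(10-2·6)/(12·2000) = 1/50 rad
Superposition: θ = Σ θ_i = 79/3750 rad ≈ 0.021067 rad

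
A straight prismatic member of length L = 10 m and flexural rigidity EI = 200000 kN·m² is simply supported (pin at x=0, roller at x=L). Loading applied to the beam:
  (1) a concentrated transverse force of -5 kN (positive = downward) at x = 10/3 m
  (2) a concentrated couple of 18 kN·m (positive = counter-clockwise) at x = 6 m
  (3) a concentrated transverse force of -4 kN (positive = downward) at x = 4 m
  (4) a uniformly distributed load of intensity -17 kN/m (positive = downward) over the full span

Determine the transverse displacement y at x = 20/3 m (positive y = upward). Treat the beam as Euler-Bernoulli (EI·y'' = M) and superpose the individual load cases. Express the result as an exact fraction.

y(20/3) = 4961/486000 m

Load 1 — point force P=-5 kN at a=10/3 m (b=L-a=20/3):
  y_1 = -Pa(L-x)(2Lx-a²-x²)/(6LEI)  [x>a] = -(-5)·(10/3)·(10-(20/3))·(2·10·(20/3)-(10/3)²-(20/3)²)/(6·10·200000) = 7/19440 m
Load 2 — applied couple M₀=18 kN·m at a=6 m (b=L-a=4):
  y_2 = (M₀x³/(6L)-M₀(x-a)²/2+C₁x)/EI  [x>a] with C₁=M₀(3b²-L²)/(6L)=-78/5 = (18·(20/3)³/(6·10)-18·((20/3)-6)²/2+(-78/5)·(20/3))/200000 = -43/450000 m
Load 3 — point force P=-4 kN at a=4 m (b=L-a=6):
  y_3 = -Pa(L-x)(2Lx-a²-x²)/(6LEI)  [x>a] = -(-4)·4·(10-(20/3))·(2·10·(20/3)-4²-(20/3)²)/(6·10·200000) = 82/253125 m
Load 4 — uniform load w=-17 kN/m over full span:
  y_4 = -wx(L³-2Lx²+x³)/(24EI) = -(-17)·(20/3)·(10³-2·10·(20/3)²+(20/3)³)/(24·200000) = 187/19440 m
Superposition: y = Σ y_i = 4961/486000 m ≈ 0.010208 m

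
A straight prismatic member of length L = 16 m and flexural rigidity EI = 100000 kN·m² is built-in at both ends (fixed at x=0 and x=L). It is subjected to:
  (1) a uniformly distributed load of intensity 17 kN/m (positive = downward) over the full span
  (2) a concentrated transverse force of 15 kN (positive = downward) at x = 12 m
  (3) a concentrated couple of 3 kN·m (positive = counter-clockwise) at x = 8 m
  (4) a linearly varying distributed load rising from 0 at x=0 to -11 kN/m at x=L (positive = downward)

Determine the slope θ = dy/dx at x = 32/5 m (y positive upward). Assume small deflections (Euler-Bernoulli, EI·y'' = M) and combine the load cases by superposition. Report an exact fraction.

Load 1 — uniform load w=17 kN/m over full span:
  θ_1 = -wx(L-x)(L-2x)/(12EI) = -17·(32/5)·(16-(32/5))·(16-2·(32/5))/(12·100000) = -1088/390625 rad
Load 2 — point force P=15 kN at a=12 m (b=L-a=4):
  θ_2 = -Pb²x(2aL-(3a+b)x)/(2L³EI)  [x≤a] = -15·4²·(32/5)·(2·12·16-(3·12+4)·(32/5))/(2·16³·100000) = -3/12500 rad
Load 3 — applied couple M₀=3 kN·m at a=8 m (b=L-a=8):
  θ_3 = (R_Ax²/2 - M_Ax)/EI  [x≤a] with R_A=9/32, M_A=3/4 = ((9/32)·(32/5)²/2 - (3/4)·(32/5))/100000 = 3/312500 rad
Load 4 — triangular load w₀=-11 kN/m (0→w₀ over full span):
  θ_4 = -w₀(2x(L-x)(L-2x)(x+2L)+x²(L-x)²)/(120LEI) = -(-11)·(2·(32/5)·(16-(32/5))·(16-2·(32/5))·((32/5)+2·16)+(32/5)²·(16-(32/5))²)/(120·16·100000) = 2112/1953125 rad
Superposition: θ = Σ θ_i = -3778/1953125 rad ≈ -0.001934 rad

θ(32/5) = -3778/1953125 rad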